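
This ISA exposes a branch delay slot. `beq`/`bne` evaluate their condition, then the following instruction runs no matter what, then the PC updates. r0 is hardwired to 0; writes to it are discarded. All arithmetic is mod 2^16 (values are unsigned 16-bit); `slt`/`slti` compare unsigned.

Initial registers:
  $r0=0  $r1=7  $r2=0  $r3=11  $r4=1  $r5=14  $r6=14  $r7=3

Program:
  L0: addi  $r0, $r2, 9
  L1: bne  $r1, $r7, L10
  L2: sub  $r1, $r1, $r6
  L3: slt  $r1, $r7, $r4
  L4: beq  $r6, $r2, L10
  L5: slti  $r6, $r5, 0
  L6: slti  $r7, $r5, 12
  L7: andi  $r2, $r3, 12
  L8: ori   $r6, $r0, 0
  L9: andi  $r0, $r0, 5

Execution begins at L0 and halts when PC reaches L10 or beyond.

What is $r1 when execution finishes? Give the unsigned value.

  step pc=0: addi  $r0, $r2, 9  regs=(0,7,0,11,1,14,14,3)
  step pc=1: bne  $r1, $r7, L10  cond=T  regs=(0,7,0,11,1,14,14,3)
  step pc=2: sub  $r1, $r1, $r6  regs=(0,65529,0,11,1,14,14,3)

65529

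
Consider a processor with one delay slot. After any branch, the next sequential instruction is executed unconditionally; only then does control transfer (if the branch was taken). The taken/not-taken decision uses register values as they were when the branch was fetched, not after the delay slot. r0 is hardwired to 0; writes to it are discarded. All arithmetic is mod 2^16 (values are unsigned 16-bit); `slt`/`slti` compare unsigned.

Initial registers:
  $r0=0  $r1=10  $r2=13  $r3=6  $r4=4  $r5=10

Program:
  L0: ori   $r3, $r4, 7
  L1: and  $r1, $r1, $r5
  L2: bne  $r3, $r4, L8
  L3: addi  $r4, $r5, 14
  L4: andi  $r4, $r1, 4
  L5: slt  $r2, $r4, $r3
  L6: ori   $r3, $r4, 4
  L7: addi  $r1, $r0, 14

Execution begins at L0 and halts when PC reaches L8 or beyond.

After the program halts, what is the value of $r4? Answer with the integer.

24

#0 ori   $r3, $r4, 7 ; 0/10/13/7/4/10
#1 and  $r1, $r1, $r5 ; 0/10/13/7/4/10
#2 bne  $r3, $r4, L8 ; 0/10/13/7/4/10 ; →target
#3 addi  $r4, $r5, 14 ; 0/10/13/7/24/10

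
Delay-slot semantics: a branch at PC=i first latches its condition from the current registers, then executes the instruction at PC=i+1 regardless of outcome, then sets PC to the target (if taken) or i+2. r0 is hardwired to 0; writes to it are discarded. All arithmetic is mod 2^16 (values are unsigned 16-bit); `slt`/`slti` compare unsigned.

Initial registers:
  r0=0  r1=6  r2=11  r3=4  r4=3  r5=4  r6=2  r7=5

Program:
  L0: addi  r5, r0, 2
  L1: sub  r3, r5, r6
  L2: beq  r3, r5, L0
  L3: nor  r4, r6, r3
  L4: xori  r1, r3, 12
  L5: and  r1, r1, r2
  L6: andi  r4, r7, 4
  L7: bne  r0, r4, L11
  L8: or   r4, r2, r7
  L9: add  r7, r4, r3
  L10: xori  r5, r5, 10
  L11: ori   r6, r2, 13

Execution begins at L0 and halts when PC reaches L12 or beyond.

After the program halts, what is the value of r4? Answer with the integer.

[0] addi  r5, r0, 2  →  {r0:0, r1:6, r2:11, r3:4, r4:3, r5:2, r6:2, r7:5}
[1] sub  r3, r5, r6  →  {r0:0, r1:6, r2:11, r3:0, r4:3, r5:2, r6:2, r7:5}
[2] beq  r3, r5, L0  →  {r0:0, r1:6, r2:11, r3:0, r4:3, r5:2, r6:2, r7:5}  ⟨branch fallthrough⟩
[3] nor  r4, r6, r3  →  {r0:0, r1:6, r2:11, r3:0, r4:65533, r5:2, r6:2, r7:5}
[4] xori  r1, r3, 12  →  {r0:0, r1:12, r2:11, r3:0, r4:65533, r5:2, r6:2, r7:5}
[5] and  r1, r1, r2  →  {r0:0, r1:8, r2:11, r3:0, r4:65533, r5:2, r6:2, r7:5}
[6] andi  r4, r7, 4  →  {r0:0, r1:8, r2:11, r3:0, r4:4, r5:2, r6:2, r7:5}
[7] bne  r0, r4, L11  →  {r0:0, r1:8, r2:11, r3:0, r4:4, r5:2, r6:2, r7:5}  ⟨branch taken⟩
[8] or   r4, r2, r7  →  {r0:0, r1:8, r2:11, r3:0, r4:15, r5:2, r6:2, r7:5}
[11] ori   r6, r2, 13  →  {r0:0, r1:8, r2:11, r3:0, r4:15, r5:2, r6:15, r7:5}

15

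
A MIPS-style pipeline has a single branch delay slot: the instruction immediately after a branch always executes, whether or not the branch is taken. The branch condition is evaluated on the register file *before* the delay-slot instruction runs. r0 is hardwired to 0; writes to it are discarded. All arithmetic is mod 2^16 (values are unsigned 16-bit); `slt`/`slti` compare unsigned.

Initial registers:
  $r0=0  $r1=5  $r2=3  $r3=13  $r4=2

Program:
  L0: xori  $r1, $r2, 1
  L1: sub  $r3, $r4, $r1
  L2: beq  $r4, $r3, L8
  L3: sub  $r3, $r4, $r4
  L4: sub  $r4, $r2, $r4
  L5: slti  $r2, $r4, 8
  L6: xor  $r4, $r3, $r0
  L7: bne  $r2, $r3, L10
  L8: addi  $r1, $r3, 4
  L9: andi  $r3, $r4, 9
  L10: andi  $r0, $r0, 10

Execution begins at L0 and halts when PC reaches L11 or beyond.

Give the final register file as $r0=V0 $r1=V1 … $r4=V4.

PC=0  xori  $r1, $r2, 1      | $r0=0 $r1=2 $r2=3 $r3=13 $r4=2
PC=1  sub  $r3, $r4, $r1     | $r0=0 $r1=2 $r2=3 $r3=0 $r4=2
PC=2  beq  $r4, $r3, L8      | $r0=0 $r1=2 $r2=3 $r3=0 $r4=2  [not taken]
PC=3  sub  $r3, $r4, $r4     | $r0=0 $r1=2 $r2=3 $r3=0 $r4=2
PC=4  sub  $r4, $r2, $r4     | $r0=0 $r1=2 $r2=3 $r3=0 $r4=1
PC=5  slti  $r2, $r4, 8      | $r0=0 $r1=2 $r2=1 $r3=0 $r4=1
PC=6  xor  $r4, $r3, $r0     | $r0=0 $r1=2 $r2=1 $r3=0 $r4=0
PC=7  bne  $r2, $r3, L10     | $r0=0 $r1=2 $r2=1 $r3=0 $r4=0  [TAKEN]
PC=8  addi  $r1, $r3, 4      | $r0=0 $r1=4 $r2=1 $r3=0 $r4=0
PC=10 andi  $r0, $r0, 10     | $r0=0 $r1=4 $r2=1 $r3=0 $r4=0

$r0=0 $r1=4 $r2=1 $r3=0 $r4=0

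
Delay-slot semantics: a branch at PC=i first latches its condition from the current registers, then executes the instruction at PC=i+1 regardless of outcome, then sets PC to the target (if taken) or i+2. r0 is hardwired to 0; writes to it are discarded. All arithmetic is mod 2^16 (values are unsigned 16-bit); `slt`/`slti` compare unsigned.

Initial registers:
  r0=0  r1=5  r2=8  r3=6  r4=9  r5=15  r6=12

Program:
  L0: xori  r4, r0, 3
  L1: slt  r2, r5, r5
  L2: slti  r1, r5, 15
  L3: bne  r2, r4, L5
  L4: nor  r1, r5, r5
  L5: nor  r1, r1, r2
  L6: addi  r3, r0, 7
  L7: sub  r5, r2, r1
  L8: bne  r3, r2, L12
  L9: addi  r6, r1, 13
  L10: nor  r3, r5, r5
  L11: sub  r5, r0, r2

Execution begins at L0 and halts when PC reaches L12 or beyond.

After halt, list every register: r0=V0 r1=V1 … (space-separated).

PC=0  xori  r4, r0, 3        | r0=0 r1=5 r2=8 r3=6 r4=3 r5=15 r6=12
PC=1  slt  r2, r5, r5        | r0=0 r1=5 r2=0 r3=6 r4=3 r5=15 r6=12
PC=2  slti  r1, r5, 15       | r0=0 r1=0 r2=0 r3=6 r4=3 r5=15 r6=12
PC=3  bne  r2, r4, L5        | r0=0 r1=0 r2=0 r3=6 r4=3 r5=15 r6=12  [TAKEN]
PC=4  nor  r1, r5, r5        | r0=0 r1=65520 r2=0 r3=6 r4=3 r5=15 r6=12
PC=5  nor  r1, r1, r2        | r0=0 r1=15 r2=0 r3=6 r4=3 r5=15 r6=12
PC=6  addi  r3, r0, 7        | r0=0 r1=15 r2=0 r3=7 r4=3 r5=15 r6=12
PC=7  sub  r5, r2, r1        | r0=0 r1=15 r2=0 r3=7 r4=3 r5=65521 r6=12
PC=8  bne  r3, r2, L12       | r0=0 r1=15 r2=0 r3=7 r4=3 r5=65521 r6=12  [TAKEN]
PC=9  addi  r6, r1, 13       | r0=0 r1=15 r2=0 r3=7 r4=3 r5=65521 r6=28

r0=0 r1=15 r2=0 r3=7 r4=3 r5=65521 r6=28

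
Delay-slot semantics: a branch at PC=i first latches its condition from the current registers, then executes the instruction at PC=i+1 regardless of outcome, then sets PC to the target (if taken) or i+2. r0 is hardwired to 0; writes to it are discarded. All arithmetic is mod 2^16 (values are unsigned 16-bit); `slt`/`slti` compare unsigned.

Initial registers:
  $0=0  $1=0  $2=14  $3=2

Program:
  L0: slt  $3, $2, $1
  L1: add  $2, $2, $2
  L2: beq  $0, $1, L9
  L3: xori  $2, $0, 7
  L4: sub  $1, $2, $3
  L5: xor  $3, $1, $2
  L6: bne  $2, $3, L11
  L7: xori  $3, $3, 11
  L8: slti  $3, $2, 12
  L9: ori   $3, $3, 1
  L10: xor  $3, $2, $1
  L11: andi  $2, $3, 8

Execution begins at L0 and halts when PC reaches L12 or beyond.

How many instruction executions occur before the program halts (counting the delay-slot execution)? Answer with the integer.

#0 slt  $3, $2, $1 ; 0/0/14/0
#1 add  $2, $2, $2 ; 0/0/28/0
#2 beq  $0, $1, L9 ; 0/0/28/0 ; →target
#3 xori  $2, $0, 7 ; 0/0/7/0
#9 ori   $3, $3, 1 ; 0/0/7/1
#10 xor  $3, $2, $1 ; 0/0/7/7
#11 andi  $2, $3, 8 ; 0/0/0/7

7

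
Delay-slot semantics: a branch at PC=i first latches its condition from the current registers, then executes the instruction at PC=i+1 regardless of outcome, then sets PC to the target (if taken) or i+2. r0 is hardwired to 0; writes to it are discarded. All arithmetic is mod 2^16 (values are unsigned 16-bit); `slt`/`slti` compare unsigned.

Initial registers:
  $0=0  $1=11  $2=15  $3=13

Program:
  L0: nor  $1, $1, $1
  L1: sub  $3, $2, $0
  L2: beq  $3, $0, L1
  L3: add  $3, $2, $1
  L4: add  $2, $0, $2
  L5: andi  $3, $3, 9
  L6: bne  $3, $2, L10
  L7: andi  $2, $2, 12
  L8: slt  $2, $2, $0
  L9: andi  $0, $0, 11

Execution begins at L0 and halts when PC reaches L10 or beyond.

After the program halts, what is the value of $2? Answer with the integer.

#0 nor  $1, $1, $1 ; 0/65524/15/13
#1 sub  $3, $2, $0 ; 0/65524/15/15
#2 beq  $3, $0, L1 ; 0/65524/15/15 ; →fallthru
#3 add  $3, $2, $1 ; 0/65524/15/3
#4 add  $2, $0, $2 ; 0/65524/15/3
#5 andi  $3, $3, 9 ; 0/65524/15/1
#6 bne  $3, $2, L10 ; 0/65524/15/1 ; →target
#7 andi  $2, $2, 12 ; 0/65524/12/1

12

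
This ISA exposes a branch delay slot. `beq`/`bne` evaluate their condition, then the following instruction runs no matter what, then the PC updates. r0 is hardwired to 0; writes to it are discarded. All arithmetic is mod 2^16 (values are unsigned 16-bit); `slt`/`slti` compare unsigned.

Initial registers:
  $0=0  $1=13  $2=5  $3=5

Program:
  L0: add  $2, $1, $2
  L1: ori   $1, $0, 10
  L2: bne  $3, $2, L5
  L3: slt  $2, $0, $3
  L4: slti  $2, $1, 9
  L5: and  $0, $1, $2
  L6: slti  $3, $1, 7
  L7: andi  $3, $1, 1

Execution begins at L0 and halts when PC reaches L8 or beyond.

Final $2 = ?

1

#0 add  $2, $1, $2 ; 0/13/18/5
#1 ori   $1, $0, 10 ; 0/10/18/5
#2 bne  $3, $2, L5 ; 0/10/18/5 ; →target
#3 slt  $2, $0, $3 ; 0/10/1/5
#5 and  $0, $1, $2 ; 0/10/1/5
#6 slti  $3, $1, 7 ; 0/10/1/0
#7 andi  $3, $1, 1 ; 0/10/1/0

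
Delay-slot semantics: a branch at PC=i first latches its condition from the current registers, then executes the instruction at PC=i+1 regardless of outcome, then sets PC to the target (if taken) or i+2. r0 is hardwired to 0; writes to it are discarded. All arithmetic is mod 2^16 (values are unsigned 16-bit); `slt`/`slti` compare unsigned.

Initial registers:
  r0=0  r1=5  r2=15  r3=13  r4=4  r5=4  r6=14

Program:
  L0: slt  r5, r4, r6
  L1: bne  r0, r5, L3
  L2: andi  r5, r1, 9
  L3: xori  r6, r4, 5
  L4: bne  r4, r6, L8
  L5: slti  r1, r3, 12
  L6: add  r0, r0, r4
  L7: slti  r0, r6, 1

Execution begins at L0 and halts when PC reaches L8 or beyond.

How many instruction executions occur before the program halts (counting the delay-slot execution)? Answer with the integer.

6

PC=0  slt  r5, r4, r6        | r0=0 r1=5 r2=15 r3=13 r4=4 r5=1 r6=14
PC=1  bne  r0, r5, L3        | r0=0 r1=5 r2=15 r3=13 r4=4 r5=1 r6=14  [TAKEN]
PC=2  andi  r5, r1, 9        | r0=0 r1=5 r2=15 r3=13 r4=4 r5=1 r6=14
PC=3  xori  r6, r4, 5        | r0=0 r1=5 r2=15 r3=13 r4=4 r5=1 r6=1
PC=4  bne  r4, r6, L8        | r0=0 r1=5 r2=15 r3=13 r4=4 r5=1 r6=1  [TAKEN]
PC=5  slti  r1, r3, 12       | r0=0 r1=0 r2=15 r3=13 r4=4 r5=1 r6=1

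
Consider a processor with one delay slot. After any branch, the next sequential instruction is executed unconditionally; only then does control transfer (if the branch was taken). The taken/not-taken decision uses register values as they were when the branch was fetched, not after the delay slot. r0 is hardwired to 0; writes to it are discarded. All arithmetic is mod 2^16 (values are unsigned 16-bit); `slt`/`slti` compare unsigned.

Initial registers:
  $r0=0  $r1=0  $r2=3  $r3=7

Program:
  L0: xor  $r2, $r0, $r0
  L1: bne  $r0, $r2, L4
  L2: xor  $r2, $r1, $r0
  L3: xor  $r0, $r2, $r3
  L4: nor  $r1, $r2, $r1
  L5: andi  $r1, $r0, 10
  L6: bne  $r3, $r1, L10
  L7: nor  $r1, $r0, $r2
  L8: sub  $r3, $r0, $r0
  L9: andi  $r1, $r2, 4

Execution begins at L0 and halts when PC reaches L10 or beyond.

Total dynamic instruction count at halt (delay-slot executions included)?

PC=0  xor  $r2, $r0, $r0     | $r0=0 $r1=0 $r2=0 $r3=7
PC=1  bne  $r0, $r2, L4      | $r0=0 $r1=0 $r2=0 $r3=7  [not taken]
PC=2  xor  $r2, $r1, $r0     | $r0=0 $r1=0 $r2=0 $r3=7
PC=3  xor  $r0, $r2, $r3     | $r0=0 $r1=0 $r2=0 $r3=7
PC=4  nor  $r1, $r2, $r1     | $r0=0 $r1=65535 $r2=0 $r3=7
PC=5  andi  $r1, $r0, 10     | $r0=0 $r1=0 $r2=0 $r3=7
PC=6  bne  $r3, $r1, L10     | $r0=0 $r1=0 $r2=0 $r3=7  [TAKEN]
PC=7  nor  $r1, $r0, $r2     | $r0=0 $r1=65535 $r2=0 $r3=7

8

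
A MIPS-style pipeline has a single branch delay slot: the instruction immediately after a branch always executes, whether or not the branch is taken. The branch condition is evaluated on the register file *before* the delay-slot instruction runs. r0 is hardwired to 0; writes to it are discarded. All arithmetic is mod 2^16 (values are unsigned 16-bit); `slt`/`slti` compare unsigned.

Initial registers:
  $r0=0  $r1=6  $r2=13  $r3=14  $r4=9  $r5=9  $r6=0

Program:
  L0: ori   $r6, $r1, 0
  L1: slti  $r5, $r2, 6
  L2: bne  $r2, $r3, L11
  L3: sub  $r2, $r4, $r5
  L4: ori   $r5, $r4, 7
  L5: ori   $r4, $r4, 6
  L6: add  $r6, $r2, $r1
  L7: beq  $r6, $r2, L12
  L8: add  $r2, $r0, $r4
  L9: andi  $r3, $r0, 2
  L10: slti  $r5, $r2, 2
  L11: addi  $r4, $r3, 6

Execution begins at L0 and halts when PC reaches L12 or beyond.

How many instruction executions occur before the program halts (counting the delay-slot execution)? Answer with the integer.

[0] ori   $r6, $r1, 0  →  {$r0:0, $r1:6, $r2:13, $r3:14, $r4:9, $r5:9, $r6:6}
[1] slti  $r5, $r2, 6  →  {$r0:0, $r1:6, $r2:13, $r3:14, $r4:9, $r5:0, $r6:6}
[2] bne  $r2, $r3, L11  →  {$r0:0, $r1:6, $r2:13, $r3:14, $r4:9, $r5:0, $r6:6}  ⟨branch taken⟩
[3] sub  $r2, $r4, $r5  →  {$r0:0, $r1:6, $r2:9, $r3:14, $r4:9, $r5:0, $r6:6}
[11] addi  $r4, $r3, 6  →  {$r0:0, $r1:6, $r2:9, $r3:14, $r4:20, $r5:0, $r6:6}

5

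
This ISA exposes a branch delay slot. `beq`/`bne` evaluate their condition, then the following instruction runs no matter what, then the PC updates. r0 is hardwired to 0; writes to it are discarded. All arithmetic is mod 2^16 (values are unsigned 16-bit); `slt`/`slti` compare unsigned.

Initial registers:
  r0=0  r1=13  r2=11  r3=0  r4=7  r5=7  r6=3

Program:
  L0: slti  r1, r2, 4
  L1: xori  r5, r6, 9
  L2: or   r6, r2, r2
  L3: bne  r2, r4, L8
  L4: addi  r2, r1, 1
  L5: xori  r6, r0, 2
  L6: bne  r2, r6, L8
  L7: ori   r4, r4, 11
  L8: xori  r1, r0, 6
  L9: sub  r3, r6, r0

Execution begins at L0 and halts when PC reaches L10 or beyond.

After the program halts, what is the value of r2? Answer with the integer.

1

PC=0  slti  r1, r2, 4        | r0=0 r1=0 r2=11 r3=0 r4=7 r5=7 r6=3
PC=1  xori  r5, r6, 9        | r0=0 r1=0 r2=11 r3=0 r4=7 r5=10 r6=3
PC=2  or   r6, r2, r2        | r0=0 r1=0 r2=11 r3=0 r4=7 r5=10 r6=11
PC=3  bne  r2, r4, L8        | r0=0 r1=0 r2=11 r3=0 r4=7 r5=10 r6=11  [TAKEN]
PC=4  addi  r2, r1, 1        | r0=0 r1=0 r2=1 r3=0 r4=7 r5=10 r6=11
PC=8  xori  r1, r0, 6        | r0=0 r1=6 r2=1 r3=0 r4=7 r5=10 r6=11
PC=9  sub  r3, r6, r0        | r0=0 r1=6 r2=1 r3=11 r4=7 r5=10 r6=11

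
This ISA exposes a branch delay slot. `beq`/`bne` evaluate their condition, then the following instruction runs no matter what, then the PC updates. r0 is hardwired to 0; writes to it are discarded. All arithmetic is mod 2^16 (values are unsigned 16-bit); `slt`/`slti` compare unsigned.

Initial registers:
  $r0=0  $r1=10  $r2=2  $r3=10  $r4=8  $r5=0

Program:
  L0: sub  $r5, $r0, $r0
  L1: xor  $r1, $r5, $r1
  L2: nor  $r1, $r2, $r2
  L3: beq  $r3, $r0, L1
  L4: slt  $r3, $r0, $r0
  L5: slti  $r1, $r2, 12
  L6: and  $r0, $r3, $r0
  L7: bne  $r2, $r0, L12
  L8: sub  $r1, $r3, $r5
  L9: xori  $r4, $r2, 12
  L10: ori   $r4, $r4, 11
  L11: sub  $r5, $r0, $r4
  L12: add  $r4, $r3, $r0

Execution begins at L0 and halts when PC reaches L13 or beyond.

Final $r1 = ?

#0 sub  $r5, $r0, $r0 ; 0/10/2/10/8/0
#1 xor  $r1, $r5, $r1 ; 0/10/2/10/8/0
#2 nor  $r1, $r2, $r2 ; 0/65533/2/10/8/0
#3 beq  $r3, $r0, L1 ; 0/65533/2/10/8/0 ; →fallthru
#4 slt  $r3, $r0, $r0 ; 0/65533/2/0/8/0
#5 slti  $r1, $r2, 12 ; 0/1/2/0/8/0
#6 and  $r0, $r3, $r0 ; 0/1/2/0/8/0
#7 bne  $r2, $r0, L12 ; 0/1/2/0/8/0 ; →target
#8 sub  $r1, $r3, $r5 ; 0/0/2/0/8/0
#12 add  $r4, $r3, $r0 ; 0/0/2/0/0/0

0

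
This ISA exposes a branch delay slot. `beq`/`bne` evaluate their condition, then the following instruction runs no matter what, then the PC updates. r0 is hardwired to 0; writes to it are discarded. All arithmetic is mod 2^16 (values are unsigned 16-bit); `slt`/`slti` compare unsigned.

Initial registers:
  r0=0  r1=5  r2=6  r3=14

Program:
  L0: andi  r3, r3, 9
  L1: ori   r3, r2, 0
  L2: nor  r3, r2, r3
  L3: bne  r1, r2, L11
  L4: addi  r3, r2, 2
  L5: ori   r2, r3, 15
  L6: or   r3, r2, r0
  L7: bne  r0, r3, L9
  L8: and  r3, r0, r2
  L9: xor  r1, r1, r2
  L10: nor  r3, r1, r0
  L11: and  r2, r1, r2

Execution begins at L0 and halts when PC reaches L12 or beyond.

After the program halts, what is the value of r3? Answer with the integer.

#0 andi  r3, r3, 9 ; 0/5/6/8
#1 ori   r3, r2, 0 ; 0/5/6/6
#2 nor  r3, r2, r3 ; 0/5/6/65529
#3 bne  r1, r2, L11 ; 0/5/6/65529 ; →target
#4 addi  r3, r2, 2 ; 0/5/6/8
#11 and  r2, r1, r2 ; 0/5/4/8

8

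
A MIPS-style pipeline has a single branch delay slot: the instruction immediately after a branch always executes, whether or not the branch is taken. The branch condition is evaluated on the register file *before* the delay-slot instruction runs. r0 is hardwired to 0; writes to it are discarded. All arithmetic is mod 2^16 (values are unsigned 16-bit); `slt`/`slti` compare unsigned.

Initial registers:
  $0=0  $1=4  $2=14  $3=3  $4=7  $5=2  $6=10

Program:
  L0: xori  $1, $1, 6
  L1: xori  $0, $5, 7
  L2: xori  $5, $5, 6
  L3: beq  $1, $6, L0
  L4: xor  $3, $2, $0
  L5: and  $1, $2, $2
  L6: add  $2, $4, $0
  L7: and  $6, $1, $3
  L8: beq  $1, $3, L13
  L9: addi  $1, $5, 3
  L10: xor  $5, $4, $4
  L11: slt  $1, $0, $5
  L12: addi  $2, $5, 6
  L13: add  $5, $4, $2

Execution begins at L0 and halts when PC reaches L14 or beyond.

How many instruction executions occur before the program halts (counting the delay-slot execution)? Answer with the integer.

  step pc=0: xori  $1, $1, 6  regs=(0,2,14,3,7,2,10)
  step pc=1: xori  $0, $5, 7  regs=(0,2,14,3,7,2,10)
  step pc=2: xori  $5, $5, 6  regs=(0,2,14,3,7,4,10)
  step pc=3: beq  $1, $6, L0  cond=F  regs=(0,2,14,3,7,4,10)
  step pc=4: xor  $3, $2, $0  regs=(0,2,14,14,7,4,10)
  step pc=5: and  $1, $2, $2  regs=(0,14,14,14,7,4,10)
  step pc=6: add  $2, $4, $0  regs=(0,14,7,14,7,4,10)
  step pc=7: and  $6, $1, $3  regs=(0,14,7,14,7,4,14)
  step pc=8: beq  $1, $3, L13  cond=T  regs=(0,14,7,14,7,4,14)
  step pc=9: addi  $1, $5, 3  regs=(0,7,7,14,7,4,14)
  step pc=13: add  $5, $4, $2  regs=(0,7,7,14,7,14,14)

11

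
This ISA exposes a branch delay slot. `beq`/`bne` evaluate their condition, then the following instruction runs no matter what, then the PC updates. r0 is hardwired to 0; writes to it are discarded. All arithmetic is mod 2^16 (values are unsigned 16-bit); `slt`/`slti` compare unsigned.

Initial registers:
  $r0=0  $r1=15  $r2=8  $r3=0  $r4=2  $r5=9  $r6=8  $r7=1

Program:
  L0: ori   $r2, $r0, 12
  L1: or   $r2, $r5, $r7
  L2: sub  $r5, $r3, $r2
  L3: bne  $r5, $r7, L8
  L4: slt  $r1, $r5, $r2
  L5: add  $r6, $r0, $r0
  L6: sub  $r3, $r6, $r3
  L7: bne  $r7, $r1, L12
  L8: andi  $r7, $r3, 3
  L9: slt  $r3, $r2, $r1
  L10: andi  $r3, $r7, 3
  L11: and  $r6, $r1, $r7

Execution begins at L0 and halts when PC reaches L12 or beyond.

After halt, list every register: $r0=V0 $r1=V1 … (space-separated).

PC=0  ori   $r2, $r0, 12     | $r0=0 $r1=15 $r2=12 $r3=0 $r4=2 $r5=9 $r6=8 $r7=1
PC=1  or   $r2, $r5, $r7     | $r0=0 $r1=15 $r2=9 $r3=0 $r4=2 $r5=9 $r6=8 $r7=1
PC=2  sub  $r5, $r3, $r2     | $r0=0 $r1=15 $r2=9 $r3=0 $r4=2 $r5=65527 $r6=8 $r7=1
PC=3  bne  $r5, $r7, L8      | $r0=0 $r1=15 $r2=9 $r3=0 $r4=2 $r5=65527 $r6=8 $r7=1  [TAKEN]
PC=4  slt  $r1, $r5, $r2     | $r0=0 $r1=0 $r2=9 $r3=0 $r4=2 $r5=65527 $r6=8 $r7=1
PC=8  andi  $r7, $r3, 3      | $r0=0 $r1=0 $r2=9 $r3=0 $r4=2 $r5=65527 $r6=8 $r7=0
PC=9  slt  $r3, $r2, $r1     | $r0=0 $r1=0 $r2=9 $r3=0 $r4=2 $r5=65527 $r6=8 $r7=0
PC=10 andi  $r3, $r7, 3      | $r0=0 $r1=0 $r2=9 $r3=0 $r4=2 $r5=65527 $r6=8 $r7=0
PC=11 and  $r6, $r1, $r7     | $r0=0 $r1=0 $r2=9 $r3=0 $r4=2 $r5=65527 $r6=0 $r7=0

$r0=0 $r1=0 $r2=9 $r3=0 $r4=2 $r5=65527 $r6=0 $r7=0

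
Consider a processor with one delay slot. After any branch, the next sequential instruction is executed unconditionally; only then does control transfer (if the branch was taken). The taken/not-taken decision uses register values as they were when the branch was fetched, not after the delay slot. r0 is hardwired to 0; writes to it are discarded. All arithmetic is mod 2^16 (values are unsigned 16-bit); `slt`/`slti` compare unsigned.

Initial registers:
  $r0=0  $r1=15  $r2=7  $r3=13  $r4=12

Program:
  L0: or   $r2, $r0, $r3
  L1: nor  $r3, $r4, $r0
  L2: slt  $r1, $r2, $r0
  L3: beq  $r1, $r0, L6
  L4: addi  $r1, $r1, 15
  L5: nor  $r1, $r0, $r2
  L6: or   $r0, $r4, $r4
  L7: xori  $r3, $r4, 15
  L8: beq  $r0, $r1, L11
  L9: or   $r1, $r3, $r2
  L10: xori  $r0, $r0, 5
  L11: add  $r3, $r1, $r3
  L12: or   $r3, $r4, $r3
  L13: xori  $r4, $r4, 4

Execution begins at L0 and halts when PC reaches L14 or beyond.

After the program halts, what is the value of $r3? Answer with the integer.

#0 or   $r2, $r0, $r3 ; 0/15/13/13/12
#1 nor  $r3, $r4, $r0 ; 0/15/13/65523/12
#2 slt  $r1, $r2, $r0 ; 0/0/13/65523/12
#3 beq  $r1, $r0, L6 ; 0/0/13/65523/12 ; →target
#4 addi  $r1, $r1, 15 ; 0/15/13/65523/12
#6 or   $r0, $r4, $r4 ; 0/15/13/65523/12
#7 xori  $r3, $r4, 15 ; 0/15/13/3/12
#8 beq  $r0, $r1, L11 ; 0/15/13/3/12 ; →fallthru
#9 or   $r1, $r3, $r2 ; 0/15/13/3/12
#10 xori  $r0, $r0, 5 ; 0/15/13/3/12
#11 add  $r3, $r1, $r3 ; 0/15/13/18/12
#12 or   $r3, $r4, $r3 ; 0/15/13/30/12
#13 xori  $r4, $r4, 4 ; 0/15/13/30/8

30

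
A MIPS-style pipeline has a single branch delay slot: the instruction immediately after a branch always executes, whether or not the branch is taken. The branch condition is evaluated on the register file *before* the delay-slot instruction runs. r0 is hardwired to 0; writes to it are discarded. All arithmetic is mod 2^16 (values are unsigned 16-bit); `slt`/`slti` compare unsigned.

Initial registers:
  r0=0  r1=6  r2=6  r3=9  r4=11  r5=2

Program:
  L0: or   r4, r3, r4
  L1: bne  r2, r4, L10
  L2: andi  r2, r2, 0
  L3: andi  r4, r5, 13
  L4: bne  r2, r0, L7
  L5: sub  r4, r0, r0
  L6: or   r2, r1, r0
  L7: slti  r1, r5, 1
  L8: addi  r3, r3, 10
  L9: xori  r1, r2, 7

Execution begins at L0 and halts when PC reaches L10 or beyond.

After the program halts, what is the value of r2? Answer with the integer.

0

PC=0  or   r4, r3, r4        | r0=0 r1=6 r2=6 r3=9 r4=11 r5=2
PC=1  bne  r2, r4, L10       | r0=0 r1=6 r2=6 r3=9 r4=11 r5=2  [TAKEN]
PC=2  andi  r2, r2, 0        | r0=0 r1=6 r2=0 r3=9 r4=11 r5=2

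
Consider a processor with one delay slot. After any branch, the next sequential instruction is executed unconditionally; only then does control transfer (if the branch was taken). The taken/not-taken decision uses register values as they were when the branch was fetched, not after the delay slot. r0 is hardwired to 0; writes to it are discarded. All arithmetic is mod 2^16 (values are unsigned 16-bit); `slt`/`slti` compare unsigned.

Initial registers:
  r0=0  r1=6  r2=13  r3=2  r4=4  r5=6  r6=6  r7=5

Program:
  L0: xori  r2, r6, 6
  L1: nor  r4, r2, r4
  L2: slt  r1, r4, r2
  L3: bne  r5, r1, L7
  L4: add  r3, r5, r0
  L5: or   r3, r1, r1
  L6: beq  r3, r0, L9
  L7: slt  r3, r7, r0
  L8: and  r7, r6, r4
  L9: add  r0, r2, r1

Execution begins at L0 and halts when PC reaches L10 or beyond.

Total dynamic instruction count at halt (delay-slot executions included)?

8

[0] xori  r2, r6, 6  →  {r0:0, r1:6, r2:0, r3:2, r4:4, r5:6, r6:6, r7:5}
[1] nor  r4, r2, r4  →  {r0:0, r1:6, r2:0, r3:2, r4:65531, r5:6, r6:6, r7:5}
[2] slt  r1, r4, r2  →  {r0:0, r1:0, r2:0, r3:2, r4:65531, r5:6, r6:6, r7:5}
[3] bne  r5, r1, L7  →  {r0:0, r1:0, r2:0, r3:2, r4:65531, r5:6, r6:6, r7:5}  ⟨branch taken⟩
[4] add  r3, r5, r0  →  {r0:0, r1:0, r2:0, r3:6, r4:65531, r5:6, r6:6, r7:5}
[7] slt  r3, r7, r0  →  {r0:0, r1:0, r2:0, r3:0, r4:65531, r5:6, r6:6, r7:5}
[8] and  r7, r6, r4  →  {r0:0, r1:0, r2:0, r3:0, r4:65531, r5:6, r6:6, r7:2}
[9] add  r0, r2, r1  →  {r0:0, r1:0, r2:0, r3:0, r4:65531, r5:6, r6:6, r7:2}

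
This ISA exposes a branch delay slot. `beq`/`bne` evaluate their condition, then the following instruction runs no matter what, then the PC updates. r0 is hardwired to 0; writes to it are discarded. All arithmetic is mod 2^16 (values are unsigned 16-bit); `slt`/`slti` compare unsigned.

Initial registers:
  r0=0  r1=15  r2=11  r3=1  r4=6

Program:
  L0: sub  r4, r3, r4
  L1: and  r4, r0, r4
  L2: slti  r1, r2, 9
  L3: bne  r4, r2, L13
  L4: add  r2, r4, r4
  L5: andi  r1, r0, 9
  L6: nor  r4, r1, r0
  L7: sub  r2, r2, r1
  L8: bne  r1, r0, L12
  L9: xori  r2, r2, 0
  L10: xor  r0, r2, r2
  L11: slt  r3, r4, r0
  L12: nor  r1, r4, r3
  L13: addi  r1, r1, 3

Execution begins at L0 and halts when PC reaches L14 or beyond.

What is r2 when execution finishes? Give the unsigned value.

0

  step pc=0: sub  r4, r3, r4  regs=(0,15,11,1,65531)
  step pc=1: and  r4, r0, r4  regs=(0,15,11,1,0)
  step pc=2: slti  r1, r2, 9  regs=(0,0,11,1,0)
  step pc=3: bne  r4, r2, L13  cond=T  regs=(0,0,11,1,0)
  step pc=4: add  r2, r4, r4  regs=(0,0,0,1,0)
  step pc=13: addi  r1, r1, 3  regs=(0,3,0,1,0)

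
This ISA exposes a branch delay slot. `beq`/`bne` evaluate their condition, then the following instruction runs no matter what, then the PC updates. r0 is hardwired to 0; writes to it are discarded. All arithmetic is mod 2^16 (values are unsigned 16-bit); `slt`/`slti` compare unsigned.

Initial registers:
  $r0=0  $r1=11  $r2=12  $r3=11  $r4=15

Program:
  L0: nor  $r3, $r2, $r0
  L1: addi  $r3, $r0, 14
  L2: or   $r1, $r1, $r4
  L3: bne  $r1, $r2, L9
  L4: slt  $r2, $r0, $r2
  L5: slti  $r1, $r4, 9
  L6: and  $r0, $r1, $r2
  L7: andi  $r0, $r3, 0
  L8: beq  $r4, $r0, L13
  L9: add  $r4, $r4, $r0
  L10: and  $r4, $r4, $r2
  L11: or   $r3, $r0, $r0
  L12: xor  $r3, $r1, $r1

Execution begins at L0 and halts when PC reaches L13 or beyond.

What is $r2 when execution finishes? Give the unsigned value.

1

PC=0  nor  $r3, $r2, $r0     | $r0=0 $r1=11 $r2=12 $r3=65523 $r4=15
PC=1  addi  $r3, $r0, 14     | $r0=0 $r1=11 $r2=12 $r3=14 $r4=15
PC=2  or   $r1, $r1, $r4     | $r0=0 $r1=15 $r2=12 $r3=14 $r4=15
PC=3  bne  $r1, $r2, L9      | $r0=0 $r1=15 $r2=12 $r3=14 $r4=15  [TAKEN]
PC=4  slt  $r2, $r0, $r2     | $r0=0 $r1=15 $r2=1 $r3=14 $r4=15
PC=9  add  $r4, $r4, $r0     | $r0=0 $r1=15 $r2=1 $r3=14 $r4=15
PC=10 and  $r4, $r4, $r2     | $r0=0 $r1=15 $r2=1 $r3=14 $r4=1
PC=11 or   $r3, $r0, $r0     | $r0=0 $r1=15 $r2=1 $r3=0 $r4=1
PC=12 xor  $r3, $r1, $r1     | $r0=0 $r1=15 $r2=1 $r3=0 $r4=1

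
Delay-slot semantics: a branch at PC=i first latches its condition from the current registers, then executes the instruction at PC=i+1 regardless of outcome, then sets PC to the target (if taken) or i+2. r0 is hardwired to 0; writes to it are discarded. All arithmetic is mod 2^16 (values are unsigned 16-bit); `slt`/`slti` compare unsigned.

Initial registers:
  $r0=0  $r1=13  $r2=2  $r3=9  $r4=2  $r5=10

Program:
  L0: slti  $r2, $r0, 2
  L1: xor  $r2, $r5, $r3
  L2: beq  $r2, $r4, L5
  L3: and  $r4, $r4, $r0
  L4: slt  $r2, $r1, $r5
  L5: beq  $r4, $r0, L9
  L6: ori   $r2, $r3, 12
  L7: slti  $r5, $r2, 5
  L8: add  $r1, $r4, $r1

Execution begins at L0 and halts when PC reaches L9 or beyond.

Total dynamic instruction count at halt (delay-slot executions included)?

7

[0] slti  $r2, $r0, 2  →  {$r0:0, $r1:13, $r2:1, $r3:9, $r4:2, $r5:10}
[1] xor  $r2, $r5, $r3  →  {$r0:0, $r1:13, $r2:3, $r3:9, $r4:2, $r5:10}
[2] beq  $r2, $r4, L5  →  {$r0:0, $r1:13, $r2:3, $r3:9, $r4:2, $r5:10}  ⟨branch fallthrough⟩
[3] and  $r4, $r4, $r0  →  {$r0:0, $r1:13, $r2:3, $r3:9, $r4:0, $r5:10}
[4] slt  $r2, $r1, $r5  →  {$r0:0, $r1:13, $r2:0, $r3:9, $r4:0, $r5:10}
[5] beq  $r4, $r0, L9  →  {$r0:0, $r1:13, $r2:0, $r3:9, $r4:0, $r5:10}  ⟨branch taken⟩
[6] ori   $r2, $r3, 12  →  {$r0:0, $r1:13, $r2:13, $r3:9, $r4:0, $r5:10}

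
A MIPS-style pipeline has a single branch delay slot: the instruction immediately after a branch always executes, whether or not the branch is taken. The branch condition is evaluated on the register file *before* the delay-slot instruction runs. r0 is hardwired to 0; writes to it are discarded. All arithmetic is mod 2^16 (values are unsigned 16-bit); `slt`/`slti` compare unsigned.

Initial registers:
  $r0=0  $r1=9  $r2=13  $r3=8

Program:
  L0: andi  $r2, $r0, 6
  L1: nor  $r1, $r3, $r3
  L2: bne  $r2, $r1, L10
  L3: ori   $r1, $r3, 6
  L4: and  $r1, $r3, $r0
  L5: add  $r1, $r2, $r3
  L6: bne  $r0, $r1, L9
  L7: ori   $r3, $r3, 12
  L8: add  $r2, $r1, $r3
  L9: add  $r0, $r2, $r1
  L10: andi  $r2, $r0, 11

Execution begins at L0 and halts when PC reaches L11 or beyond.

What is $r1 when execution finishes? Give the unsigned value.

[0] andi  $r2, $r0, 6  →  {$r0:0, $r1:9, $r2:0, $r3:8}
[1] nor  $r1, $r3, $r3  →  {$r0:0, $r1:65527, $r2:0, $r3:8}
[2] bne  $r2, $r1, L10  →  {$r0:0, $r1:65527, $r2:0, $r3:8}  ⟨branch taken⟩
[3] ori   $r1, $r3, 6  →  {$r0:0, $r1:14, $r2:0, $r3:8}
[10] andi  $r2, $r0, 11  →  {$r0:0, $r1:14, $r2:0, $r3:8}

14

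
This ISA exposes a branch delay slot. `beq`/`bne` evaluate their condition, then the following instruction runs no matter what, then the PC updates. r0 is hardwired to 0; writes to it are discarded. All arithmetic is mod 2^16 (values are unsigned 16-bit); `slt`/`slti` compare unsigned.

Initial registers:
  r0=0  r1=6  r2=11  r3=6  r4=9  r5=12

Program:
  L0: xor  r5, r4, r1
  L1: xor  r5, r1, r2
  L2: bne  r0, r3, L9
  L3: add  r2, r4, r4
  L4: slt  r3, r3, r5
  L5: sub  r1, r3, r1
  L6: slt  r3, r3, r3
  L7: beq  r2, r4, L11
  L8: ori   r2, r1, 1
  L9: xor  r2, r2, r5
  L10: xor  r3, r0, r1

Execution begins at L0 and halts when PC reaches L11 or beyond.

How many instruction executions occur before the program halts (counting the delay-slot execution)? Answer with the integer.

#0 xor  r5, r4, r1 ; 0/6/11/6/9/15
#1 xor  r5, r1, r2 ; 0/6/11/6/9/13
#2 bne  r0, r3, L9 ; 0/6/11/6/9/13 ; →target
#3 add  r2, r4, r4 ; 0/6/18/6/9/13
#9 xor  r2, r2, r5 ; 0/6/31/6/9/13
#10 xor  r3, r0, r1 ; 0/6/31/6/9/13

6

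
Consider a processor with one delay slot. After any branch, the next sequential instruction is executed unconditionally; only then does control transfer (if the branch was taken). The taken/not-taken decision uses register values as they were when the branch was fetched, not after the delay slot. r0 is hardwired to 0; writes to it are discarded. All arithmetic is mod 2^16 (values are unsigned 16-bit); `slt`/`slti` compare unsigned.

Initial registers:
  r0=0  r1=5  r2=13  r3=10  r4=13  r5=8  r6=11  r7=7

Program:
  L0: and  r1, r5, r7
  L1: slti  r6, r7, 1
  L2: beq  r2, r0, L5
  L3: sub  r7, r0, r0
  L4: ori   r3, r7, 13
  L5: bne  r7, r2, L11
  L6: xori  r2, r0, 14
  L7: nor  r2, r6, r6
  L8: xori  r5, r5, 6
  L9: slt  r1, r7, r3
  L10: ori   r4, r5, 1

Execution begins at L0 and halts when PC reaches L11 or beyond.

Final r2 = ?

14

PC=0  and  r1, r5, r7        | r0=0 r1=0 r2=13 r3=10 r4=13 r5=8 r6=11 r7=7
PC=1  slti  r6, r7, 1        | r0=0 r1=0 r2=13 r3=10 r4=13 r5=8 r6=0 r7=7
PC=2  beq  r2, r0, L5        | r0=0 r1=0 r2=13 r3=10 r4=13 r5=8 r6=0 r7=7  [not taken]
PC=3  sub  r7, r0, r0        | r0=0 r1=0 r2=13 r3=10 r4=13 r5=8 r6=0 r7=0
PC=4  ori   r3, r7, 13       | r0=0 r1=0 r2=13 r3=13 r4=13 r5=8 r6=0 r7=0
PC=5  bne  r7, r2, L11       | r0=0 r1=0 r2=13 r3=13 r4=13 r5=8 r6=0 r7=0  [TAKEN]
PC=6  xori  r2, r0, 14       | r0=0 r1=0 r2=14 r3=13 r4=13 r5=8 r6=0 r7=0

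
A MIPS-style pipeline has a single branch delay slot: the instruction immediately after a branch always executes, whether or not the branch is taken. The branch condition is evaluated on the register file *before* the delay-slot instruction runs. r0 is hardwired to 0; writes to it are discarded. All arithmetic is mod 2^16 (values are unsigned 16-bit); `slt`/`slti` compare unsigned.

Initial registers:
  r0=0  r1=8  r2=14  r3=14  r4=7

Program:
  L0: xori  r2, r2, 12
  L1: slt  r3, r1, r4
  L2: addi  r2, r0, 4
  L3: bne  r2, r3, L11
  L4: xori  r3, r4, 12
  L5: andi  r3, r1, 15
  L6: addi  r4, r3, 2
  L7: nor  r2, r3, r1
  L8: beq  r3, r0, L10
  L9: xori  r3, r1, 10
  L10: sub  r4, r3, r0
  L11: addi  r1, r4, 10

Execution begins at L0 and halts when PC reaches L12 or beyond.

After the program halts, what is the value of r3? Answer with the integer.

[0] xori  r2, r2, 12  →  {r0:0, r1:8, r2:2, r3:14, r4:7}
[1] slt  r3, r1, r4  →  {r0:0, r1:8, r2:2, r3:0, r4:7}
[2] addi  r2, r0, 4  →  {r0:0, r1:8, r2:4, r3:0, r4:7}
[3] bne  r2, r3, L11  →  {r0:0, r1:8, r2:4, r3:0, r4:7}  ⟨branch taken⟩
[4] xori  r3, r4, 12  →  {r0:0, r1:8, r2:4, r3:11, r4:7}
[11] addi  r1, r4, 10  →  {r0:0, r1:17, r2:4, r3:11, r4:7}

11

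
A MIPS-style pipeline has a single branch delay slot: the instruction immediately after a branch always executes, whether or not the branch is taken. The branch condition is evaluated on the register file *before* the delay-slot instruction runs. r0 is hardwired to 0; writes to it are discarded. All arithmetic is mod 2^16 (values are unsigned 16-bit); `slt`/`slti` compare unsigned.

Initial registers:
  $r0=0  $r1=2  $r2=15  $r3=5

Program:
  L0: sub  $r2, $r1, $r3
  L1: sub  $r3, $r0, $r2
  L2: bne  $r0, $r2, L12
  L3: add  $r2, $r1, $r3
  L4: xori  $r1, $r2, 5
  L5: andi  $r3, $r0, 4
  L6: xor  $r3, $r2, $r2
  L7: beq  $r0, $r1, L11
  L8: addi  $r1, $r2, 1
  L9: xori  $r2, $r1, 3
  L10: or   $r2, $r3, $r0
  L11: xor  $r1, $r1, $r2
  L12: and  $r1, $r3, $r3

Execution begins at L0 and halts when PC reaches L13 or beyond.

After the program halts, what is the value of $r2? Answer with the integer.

5

[0] sub  $r2, $r1, $r3  →  {$r0:0, $r1:2, $r2:65533, $r3:5}
[1] sub  $r3, $r0, $r2  →  {$r0:0, $r1:2, $r2:65533, $r3:3}
[2] bne  $r0, $r2, L12  →  {$r0:0, $r1:2, $r2:65533, $r3:3}  ⟨branch taken⟩
[3] add  $r2, $r1, $r3  →  {$r0:0, $r1:2, $r2:5, $r3:3}
[12] and  $r1, $r3, $r3  →  {$r0:0, $r1:3, $r2:5, $r3:3}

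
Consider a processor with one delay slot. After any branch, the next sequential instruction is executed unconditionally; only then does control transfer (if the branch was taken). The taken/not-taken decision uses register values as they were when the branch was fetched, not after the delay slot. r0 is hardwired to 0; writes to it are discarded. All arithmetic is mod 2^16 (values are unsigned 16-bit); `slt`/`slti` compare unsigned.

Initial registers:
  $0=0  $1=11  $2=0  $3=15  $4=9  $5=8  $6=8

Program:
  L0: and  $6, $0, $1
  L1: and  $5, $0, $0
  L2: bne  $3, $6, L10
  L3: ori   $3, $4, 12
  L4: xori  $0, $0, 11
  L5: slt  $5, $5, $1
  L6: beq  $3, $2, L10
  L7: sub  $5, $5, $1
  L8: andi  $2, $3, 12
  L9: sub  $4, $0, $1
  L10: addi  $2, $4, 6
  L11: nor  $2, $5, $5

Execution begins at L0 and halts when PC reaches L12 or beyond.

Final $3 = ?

[0] and  $6, $0, $1  →  {$0:0, $1:11, $2:0, $3:15, $4:9, $5:8, $6:0}
[1] and  $5, $0, $0  →  {$0:0, $1:11, $2:0, $3:15, $4:9, $5:0, $6:0}
[2] bne  $3, $6, L10  →  {$0:0, $1:11, $2:0, $3:15, $4:9, $5:0, $6:0}  ⟨branch taken⟩
[3] ori   $3, $4, 12  →  {$0:0, $1:11, $2:0, $3:13, $4:9, $5:0, $6:0}
[10] addi  $2, $4, 6  →  {$0:0, $1:11, $2:15, $3:13, $4:9, $5:0, $6:0}
[11] nor  $2, $5, $5  →  {$0:0, $1:11, $2:65535, $3:13, $4:9, $5:0, $6:0}

13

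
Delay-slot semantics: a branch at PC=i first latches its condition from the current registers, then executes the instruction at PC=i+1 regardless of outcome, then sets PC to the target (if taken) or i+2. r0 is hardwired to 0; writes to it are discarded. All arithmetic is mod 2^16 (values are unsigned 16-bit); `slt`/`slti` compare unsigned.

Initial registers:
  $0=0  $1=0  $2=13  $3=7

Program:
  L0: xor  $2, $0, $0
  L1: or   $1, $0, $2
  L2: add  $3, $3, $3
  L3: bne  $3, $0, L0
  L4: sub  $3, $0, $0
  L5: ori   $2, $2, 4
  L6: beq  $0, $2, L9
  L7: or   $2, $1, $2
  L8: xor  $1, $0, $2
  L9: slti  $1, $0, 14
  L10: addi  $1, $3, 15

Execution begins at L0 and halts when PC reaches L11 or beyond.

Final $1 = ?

15

PC=0  xor  $2, $0, $0        | $0=0 $1=0 $2=0 $3=7
PC=1  or   $1, $0, $2        | $0=0 $1=0 $2=0 $3=7
PC=2  add  $3, $3, $3        | $0=0 $1=0 $2=0 $3=14
PC=3  bne  $3, $0, L0        | $0=0 $1=0 $2=0 $3=14  [TAKEN]
PC=4  sub  $3, $0, $0        | $0=0 $1=0 $2=0 $3=0
PC=0  xor  $2, $0, $0        | $0=0 $1=0 $2=0 $3=0
PC=1  or   $1, $0, $2        | $0=0 $1=0 $2=0 $3=0
PC=2  add  $3, $3, $3        | $0=0 $1=0 $2=0 $3=0
PC=3  bne  $3, $0, L0        | $0=0 $1=0 $2=0 $3=0  [not taken]
PC=4  sub  $3, $0, $0        | $0=0 $1=0 $2=0 $3=0
PC=5  ori   $2, $2, 4        | $0=0 $1=0 $2=4 $3=0
PC=6  beq  $0, $2, L9        | $0=0 $1=0 $2=4 $3=0  [not taken]
PC=7  or   $2, $1, $2        | $0=0 $1=0 $2=4 $3=0
PC=8  xor  $1, $0, $2        | $0=0 $1=4 $2=4 $3=0
PC=9  slti  $1, $0, 14       | $0=0 $1=1 $2=4 $3=0
PC=10 addi  $1, $3, 15       | $0=0 $1=15 $2=4 $3=0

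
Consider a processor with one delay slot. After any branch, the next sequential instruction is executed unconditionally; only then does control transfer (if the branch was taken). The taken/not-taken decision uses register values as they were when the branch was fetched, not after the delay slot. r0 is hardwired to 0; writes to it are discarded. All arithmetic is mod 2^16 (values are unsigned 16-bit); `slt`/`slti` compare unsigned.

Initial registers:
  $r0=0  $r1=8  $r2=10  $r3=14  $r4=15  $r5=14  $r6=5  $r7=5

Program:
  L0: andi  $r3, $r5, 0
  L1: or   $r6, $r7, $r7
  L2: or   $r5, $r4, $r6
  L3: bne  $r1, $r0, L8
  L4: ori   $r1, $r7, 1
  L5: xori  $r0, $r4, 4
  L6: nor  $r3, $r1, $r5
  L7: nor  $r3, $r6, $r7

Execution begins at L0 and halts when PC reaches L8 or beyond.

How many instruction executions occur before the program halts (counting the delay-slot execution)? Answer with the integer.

  step pc=0: andi  $r3, $r5, 0  regs=(0,8,10,0,15,14,5,5)
  step pc=1: or   $r6, $r7, $r7  regs=(0,8,10,0,15,14,5,5)
  step pc=2: or   $r5, $r4, $r6  regs=(0,8,10,0,15,15,5,5)
  step pc=3: bne  $r1, $r0, L8  cond=T  regs=(0,8,10,0,15,15,5,5)
  step pc=4: ori   $r1, $r7, 1  regs=(0,5,10,0,15,15,5,5)

5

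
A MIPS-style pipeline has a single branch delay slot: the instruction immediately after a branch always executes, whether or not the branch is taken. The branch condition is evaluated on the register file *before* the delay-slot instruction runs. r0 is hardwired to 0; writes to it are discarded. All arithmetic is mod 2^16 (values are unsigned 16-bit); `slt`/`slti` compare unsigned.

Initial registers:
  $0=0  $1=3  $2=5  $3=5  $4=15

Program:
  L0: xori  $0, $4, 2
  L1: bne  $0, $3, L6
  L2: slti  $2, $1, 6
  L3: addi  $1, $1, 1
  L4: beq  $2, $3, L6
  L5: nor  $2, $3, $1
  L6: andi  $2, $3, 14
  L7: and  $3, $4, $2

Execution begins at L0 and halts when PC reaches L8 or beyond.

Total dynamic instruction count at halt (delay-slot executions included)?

[0] xori  $0, $4, 2  →  {$0:0, $1:3, $2:5, $3:5, $4:15}
[1] bne  $0, $3, L6  →  {$0:0, $1:3, $2:5, $3:5, $4:15}  ⟨branch taken⟩
[2] slti  $2, $1, 6  →  {$0:0, $1:3, $2:1, $3:5, $4:15}
[6] andi  $2, $3, 14  →  {$0:0, $1:3, $2:4, $3:5, $4:15}
[7] and  $3, $4, $2  →  {$0:0, $1:3, $2:4, $3:4, $4:15}

5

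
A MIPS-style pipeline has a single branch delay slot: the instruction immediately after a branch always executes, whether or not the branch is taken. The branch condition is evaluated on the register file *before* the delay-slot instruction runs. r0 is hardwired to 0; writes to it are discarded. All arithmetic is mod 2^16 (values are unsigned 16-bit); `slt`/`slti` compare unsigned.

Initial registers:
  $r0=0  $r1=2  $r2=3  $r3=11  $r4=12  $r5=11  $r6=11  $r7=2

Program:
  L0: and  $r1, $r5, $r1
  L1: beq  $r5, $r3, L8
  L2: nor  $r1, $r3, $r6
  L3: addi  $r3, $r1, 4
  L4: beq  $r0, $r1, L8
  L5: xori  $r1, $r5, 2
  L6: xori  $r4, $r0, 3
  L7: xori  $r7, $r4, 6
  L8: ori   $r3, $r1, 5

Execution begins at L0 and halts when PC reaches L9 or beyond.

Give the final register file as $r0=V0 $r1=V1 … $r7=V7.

  step pc=0: and  $r1, $r5, $r1  regs=(0,2,3,11,12,11,11,2)
  step pc=1: beq  $r5, $r3, L8  cond=T  regs=(0,2,3,11,12,11,11,2)
  step pc=2: nor  $r1, $r3, $r6  regs=(0,65524,3,11,12,11,11,2)
  step pc=8: ori   $r3, $r1, 5  regs=(0,65524,3,65525,12,11,11,2)

$r0=0 $r1=65524 $r2=3 $r3=65525 $r4=12 $r5=11 $r6=11 $r7=2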